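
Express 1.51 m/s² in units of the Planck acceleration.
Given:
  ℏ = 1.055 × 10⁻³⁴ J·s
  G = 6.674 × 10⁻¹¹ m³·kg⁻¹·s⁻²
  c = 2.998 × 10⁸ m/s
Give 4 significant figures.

Planck acceleration: a_P = √(c⁷/(ℏG)) = 5.560 × 10⁵¹ m/s².
1.51 / 5.560 × 10⁵¹ = 2.716 × 10⁻⁵²

2.716 × 10⁻⁵²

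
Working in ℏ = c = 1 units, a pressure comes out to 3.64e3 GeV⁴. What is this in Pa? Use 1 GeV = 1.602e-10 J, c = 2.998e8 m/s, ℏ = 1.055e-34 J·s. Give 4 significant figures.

Pressure is [E]/[L]³ = [E]⁴/(ℏc)³.
1 GeV⁴ → 1/(ℏc)³ × (1 GeV in J)⁴ = 2.082e37 Pa.
Result: 3.64e3 × 2.082e37 = 7.577e40 Pa.

7.577e40 Pa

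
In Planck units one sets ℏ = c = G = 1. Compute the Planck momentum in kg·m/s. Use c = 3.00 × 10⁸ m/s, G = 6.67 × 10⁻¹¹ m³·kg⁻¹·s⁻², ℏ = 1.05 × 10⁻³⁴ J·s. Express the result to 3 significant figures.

p_P = √(ℏc³/G)
  = √(42.5)
  = 6.52 kg·m/s

6.52 kg·m/s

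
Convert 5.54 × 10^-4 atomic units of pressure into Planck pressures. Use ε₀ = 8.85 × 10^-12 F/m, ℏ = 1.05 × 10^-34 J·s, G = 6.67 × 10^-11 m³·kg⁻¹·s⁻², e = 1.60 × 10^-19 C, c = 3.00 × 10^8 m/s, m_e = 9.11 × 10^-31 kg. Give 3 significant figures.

atomic unit of pressure: P_au = E_h/a₀³ = m_e⁴e¹⁰/((4πε₀)⁵ℏ⁸) = 3.01 × 10^13 Pa
Planck pressure: p_P = c⁷/(ℏG²) = 4.68 × 10^113 Pa
5.54 × 10^-4 × 3.01 × 10^13 / 4.68 × 10^113 = 3.57 × 10^-104

3.57 × 10^-104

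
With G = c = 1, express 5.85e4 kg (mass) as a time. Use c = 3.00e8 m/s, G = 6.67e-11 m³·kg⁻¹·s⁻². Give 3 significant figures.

1.45e-31 s

Mass → time via G/c³.
5.85e4 kg × (G/c³) = 1.45e-31 s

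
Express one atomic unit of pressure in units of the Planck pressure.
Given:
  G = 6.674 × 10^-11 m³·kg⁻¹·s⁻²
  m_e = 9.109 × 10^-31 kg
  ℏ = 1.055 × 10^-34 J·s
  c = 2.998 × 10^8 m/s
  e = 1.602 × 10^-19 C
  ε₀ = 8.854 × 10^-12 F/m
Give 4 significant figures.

6.323 × 10^-101

atomic unit of pressure: P_au = E_h/a₀³ = m_e⁴e¹⁰/((4πε₀)⁵ℏ⁸) = 2.929 × 10^13 Pa
Planck pressure: p_P = c⁷/(ℏG²) = 4.632 × 10^113 Pa
ratio = 2.929 × 10^13 / 4.632 × 10^113 = 6.323 × 10^-101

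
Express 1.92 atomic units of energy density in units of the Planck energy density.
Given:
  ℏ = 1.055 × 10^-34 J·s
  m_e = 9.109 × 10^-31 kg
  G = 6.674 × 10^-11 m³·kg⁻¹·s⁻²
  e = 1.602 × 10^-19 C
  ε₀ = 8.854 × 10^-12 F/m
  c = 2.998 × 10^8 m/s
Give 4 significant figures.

atomic unit of energy density: u_au = E_h/a₀³ = m_e⁴e¹⁰/((4πε₀)⁵ℏ⁸) = 2.929 × 10^13 J/m³
Planck energy density: u_P = c⁷/(ℏG²) = 4.632 × 10^113 J/m³
1.92 × 2.929 × 10^13 / 4.632 × 10^113 = 1.214 × 10^-100

1.214 × 10^-100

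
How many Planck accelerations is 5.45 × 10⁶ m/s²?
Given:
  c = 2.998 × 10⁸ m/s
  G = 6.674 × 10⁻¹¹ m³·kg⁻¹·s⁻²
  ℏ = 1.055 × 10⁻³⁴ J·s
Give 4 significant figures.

9.802 × 10⁻⁴⁶

Planck acceleration: a_P = √(c⁷/(ℏG)) = 5.560 × 10⁵¹ m/s².
5.45 × 10⁶ / 5.560 × 10⁵¹ = 9.802 × 10⁻⁴⁶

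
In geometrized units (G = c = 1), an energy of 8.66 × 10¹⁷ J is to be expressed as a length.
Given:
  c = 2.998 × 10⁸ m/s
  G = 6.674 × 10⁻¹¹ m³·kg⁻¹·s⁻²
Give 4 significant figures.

Energy → length via G/c⁴.
8.66 × 10¹⁷ J × (G/c⁴) = 7.154 × 10⁻²⁷ m

7.154 × 10⁻²⁷ m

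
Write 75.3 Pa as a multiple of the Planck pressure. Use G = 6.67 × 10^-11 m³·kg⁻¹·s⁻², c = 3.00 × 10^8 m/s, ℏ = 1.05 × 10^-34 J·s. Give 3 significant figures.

1.61 × 10^-112

Planck pressure: p_P = c⁷/(ℏG²) = 4.68 × 10^113 Pa.
75.3 / 4.68 × 10^113 = 1.61 × 10^-112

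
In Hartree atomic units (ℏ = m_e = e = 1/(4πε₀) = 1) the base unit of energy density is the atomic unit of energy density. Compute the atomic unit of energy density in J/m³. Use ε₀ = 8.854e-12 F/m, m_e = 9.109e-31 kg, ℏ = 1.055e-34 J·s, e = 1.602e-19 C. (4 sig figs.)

u_au = E_h/a₀³ = m_e⁴e¹⁰/((4πε₀)⁵ℏ⁸)
E_h = 4.354e-18 J
a₀ = 5.297e-11 m
E_h/a₀³ = 2.929e13 J/m³

2.929e13 J/m³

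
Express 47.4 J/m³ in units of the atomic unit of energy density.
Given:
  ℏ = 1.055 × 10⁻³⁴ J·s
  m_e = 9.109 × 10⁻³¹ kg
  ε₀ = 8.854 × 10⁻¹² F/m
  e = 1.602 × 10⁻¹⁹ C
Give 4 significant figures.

atomic unit of energy density: u_au = E_h/a₀³ = m_e⁴e¹⁰/((4πε₀)⁵ℏ⁸) = 2.929 × 10¹³ J/m³.
47.4 / 2.929 × 10¹³ = 1.618 × 10⁻¹²

1.618 × 10⁻¹²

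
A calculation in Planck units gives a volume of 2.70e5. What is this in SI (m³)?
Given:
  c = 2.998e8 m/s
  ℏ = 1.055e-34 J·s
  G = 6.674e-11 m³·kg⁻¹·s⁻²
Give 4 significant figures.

One Planck volume: V_P = (ℏG/c³)^(3/2) = 4.224e-105 m³.
2.70e5 × 4.224e-105 m³ = 1.140e-99 m³

1.140e-99 m³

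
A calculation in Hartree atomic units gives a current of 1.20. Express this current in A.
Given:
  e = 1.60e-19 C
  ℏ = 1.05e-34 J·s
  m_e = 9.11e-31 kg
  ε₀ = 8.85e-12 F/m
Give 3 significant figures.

One atomic unit of electric current: I_au = e E_h/ℏ = m_e e⁵/((4πε₀)²ℏ³) = 6.67e-3 A.
1.20 × 6.67e-3 A = 8.01e-3 A

8.01e-3 A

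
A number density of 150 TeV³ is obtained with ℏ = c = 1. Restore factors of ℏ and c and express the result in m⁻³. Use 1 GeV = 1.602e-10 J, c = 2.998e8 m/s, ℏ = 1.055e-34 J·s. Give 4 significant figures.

1.949e58 m⁻³

Number density is [L]⁻³ = [E]³/(ℏc)³.
1 GeV³ → 1/(ℏc)³ × (1 GeV in J)³ = 1.299e47 m⁻³.
Convert the energy scale: 150 TeV³ = 1.50e11 GeV³.
Result: 1.50e11 × 1.299e47 = 1.949e58 m⁻³.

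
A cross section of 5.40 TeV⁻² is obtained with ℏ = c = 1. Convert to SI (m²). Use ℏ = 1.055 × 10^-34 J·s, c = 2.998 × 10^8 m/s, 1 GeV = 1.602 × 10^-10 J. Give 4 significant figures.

Area is [L]² = [E]⁻²·(ℏc)²; restore (ℏc)².
1 GeV⁻² → (ℏc)² × (1 GeV in J)⁻² = 3.898 × 10^-32 m².
Convert the energy scale: 5.40 TeV⁻² = 5.40 × 10^-6 GeV⁻².
Result: 5.40 × 10^-6 × 3.898 × 10^-32 = 2.105 × 10^-37 m².

2.105 × 10^-37 m²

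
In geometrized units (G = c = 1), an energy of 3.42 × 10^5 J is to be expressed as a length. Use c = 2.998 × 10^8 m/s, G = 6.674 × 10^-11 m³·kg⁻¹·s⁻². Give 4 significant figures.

Energy → length via G/c⁴.
3.42 × 10^5 J × (G/c⁴) = 2.825 × 10^-39 m

2.825 × 10^-39 m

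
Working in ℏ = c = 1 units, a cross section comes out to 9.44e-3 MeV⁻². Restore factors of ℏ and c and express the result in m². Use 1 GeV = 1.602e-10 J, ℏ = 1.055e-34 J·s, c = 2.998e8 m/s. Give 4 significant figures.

3.680e-28 m²

Area is [L]² = [E]⁻²·(ℏc)²; restore (ℏc)².
1 GeV⁻² → (ℏc)² × (1 GeV in J)⁻² = 3.898e-32 m².
Convert the energy scale: 9.44e-3 MeV⁻² = 9.44e3 GeV⁻².
Result: 9.44e3 × 3.898e-32 = 3.680e-28 m².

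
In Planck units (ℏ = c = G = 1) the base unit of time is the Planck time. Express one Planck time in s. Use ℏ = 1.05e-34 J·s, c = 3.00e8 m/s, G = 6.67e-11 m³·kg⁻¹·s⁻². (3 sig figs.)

5.37e-44 s

t_P = √(ℏG/c⁵)
  = √(2.88e-87)
  = 5.37e-44 s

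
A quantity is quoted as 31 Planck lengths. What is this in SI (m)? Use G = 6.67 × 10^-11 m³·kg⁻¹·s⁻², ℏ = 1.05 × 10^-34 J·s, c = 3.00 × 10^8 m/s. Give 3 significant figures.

One Planck length: ℓ_P = √(ℏG/c³) = 1.61 × 10^-35 m.
31 × 1.61 × 10^-35 m = 4.99 × 10^-34 m

4.99 × 10^-34 m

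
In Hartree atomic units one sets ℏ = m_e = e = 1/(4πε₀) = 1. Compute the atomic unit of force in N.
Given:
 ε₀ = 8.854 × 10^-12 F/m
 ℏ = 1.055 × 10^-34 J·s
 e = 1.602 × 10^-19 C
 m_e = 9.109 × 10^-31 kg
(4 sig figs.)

F_au = E_h/a₀ = m_e²e⁶/((4πε₀)³ℏ⁴)
E_h = 4.354 × 10^-18 J
a₀ = 5.297 × 10^-11 m
E_h/a₀ = 8.220 × 10^-8 N

8.220 × 10^-8 N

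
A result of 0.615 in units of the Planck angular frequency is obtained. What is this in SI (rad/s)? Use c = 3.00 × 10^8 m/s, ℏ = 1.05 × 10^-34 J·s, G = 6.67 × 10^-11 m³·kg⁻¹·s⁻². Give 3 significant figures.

One Planck angular frequency: ω_P = √(c⁵/(ℏG)) = 1.86 × 10^43 rad/s.
0.615 × 1.86 × 10^43 rad/s = 1.15 × 10^43 rad/s

1.15 × 10^43 rad/s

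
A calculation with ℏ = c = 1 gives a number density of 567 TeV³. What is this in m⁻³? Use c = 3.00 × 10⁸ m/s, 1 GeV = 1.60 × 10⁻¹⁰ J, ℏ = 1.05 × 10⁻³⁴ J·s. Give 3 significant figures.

7.43 × 10⁵⁸ m⁻³

Number density is [L]⁻³ = [E]³/(ℏc)³.
1 GeV³ → 1/(ℏc)³ × (1 GeV in J)³ = 1.31 × 10⁴⁷ m⁻³.
Convert the energy scale: 567 TeV³ = 5.67 × 10¹¹ GeV³.
Result: 5.67 × 10¹¹ × 1.31 × 10⁴⁷ = 7.43 × 10⁵⁸ m⁻³.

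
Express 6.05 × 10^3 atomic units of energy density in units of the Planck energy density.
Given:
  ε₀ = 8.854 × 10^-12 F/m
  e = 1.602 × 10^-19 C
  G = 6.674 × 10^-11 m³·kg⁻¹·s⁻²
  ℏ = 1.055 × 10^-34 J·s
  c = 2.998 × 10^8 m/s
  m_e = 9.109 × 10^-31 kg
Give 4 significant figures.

3.826 × 10^-97

atomic unit of energy density: u_au = E_h/a₀³ = m_e⁴e¹⁰/((4πε₀)⁵ℏ⁸) = 2.929 × 10^13 J/m³
Planck energy density: u_P = c⁷/(ℏG²) = 4.632 × 10^113 J/m³
6.05 × 10^3 × 2.929 × 10^13 / 4.632 × 10^113 = 3.826 × 10^-97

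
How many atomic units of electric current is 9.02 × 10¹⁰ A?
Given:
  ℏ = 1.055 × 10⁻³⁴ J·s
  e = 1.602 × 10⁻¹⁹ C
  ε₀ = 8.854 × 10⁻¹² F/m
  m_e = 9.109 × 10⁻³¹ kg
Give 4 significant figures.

atomic unit of electric current: I_au = e E_h/ℏ = m_e e⁵/((4πε₀)²ℏ³) = 6.612 × 10⁻³ A.
9.02 × 10¹⁰ / 6.612 × 10⁻³ = 1.364 × 10¹³

1.364 × 10¹³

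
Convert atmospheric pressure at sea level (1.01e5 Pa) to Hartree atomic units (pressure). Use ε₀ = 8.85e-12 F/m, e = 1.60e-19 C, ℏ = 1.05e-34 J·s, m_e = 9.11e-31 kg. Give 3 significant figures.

3.35e-9

atomic unit of pressure: P_au = E_h/a₀³ = m_e⁴e¹⁰/((4πε₀)⁵ℏ⁸) = 3.01e13 Pa.
1.01e5 / 3.01e13 = 3.35e-9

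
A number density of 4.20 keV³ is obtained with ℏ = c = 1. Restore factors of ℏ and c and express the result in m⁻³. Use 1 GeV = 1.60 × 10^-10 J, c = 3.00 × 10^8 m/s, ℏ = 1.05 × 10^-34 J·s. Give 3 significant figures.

Number density is [L]⁻³ = [E]³/(ℏc)³.
1 GeV³ → 1/(ℏc)³ × (1 GeV in J)³ = 1.31 × 10^47 m⁻³.
Convert the energy scale: 4.20 keV³ = 4.20 × 10^-18 GeV³.
Result: 4.20 × 10^-18 × 1.31 × 10^47 = 5.50 × 10^29 m⁻³.

5.50 × 10^29 m⁻³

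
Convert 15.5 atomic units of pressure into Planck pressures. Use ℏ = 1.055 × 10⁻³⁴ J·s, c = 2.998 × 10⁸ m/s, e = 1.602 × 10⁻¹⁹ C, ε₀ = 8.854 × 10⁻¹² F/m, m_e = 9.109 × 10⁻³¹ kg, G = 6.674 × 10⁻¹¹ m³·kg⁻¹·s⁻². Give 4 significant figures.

9.801 × 10⁻¹⁰⁰

atomic unit of pressure: P_au = E_h/a₀³ = m_e⁴e¹⁰/((4πε₀)⁵ℏ⁸) = 2.929 × 10¹³ Pa
Planck pressure: p_P = c⁷/(ℏG²) = 4.632 × 10¹¹³ Pa
15.5 × 2.929 × 10¹³ / 4.632 × 10¹¹³ = 9.801 × 10⁻¹⁰⁰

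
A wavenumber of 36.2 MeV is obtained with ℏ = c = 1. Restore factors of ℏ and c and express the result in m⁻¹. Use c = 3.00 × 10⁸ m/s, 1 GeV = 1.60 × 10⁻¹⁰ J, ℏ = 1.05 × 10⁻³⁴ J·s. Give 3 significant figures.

1.84 × 10¹⁴ m⁻¹

Inverse length is [E]/(ℏc).
1 GeV → 1/(ℏc) × (1 GeV in J) = 5.08 × 10¹⁵ m⁻¹.
Convert the energy scale: 36.2 MeV = 0.0362 GeV.
Result: 0.0362 × 5.08 × 10¹⁵ = 1.84 × 10¹⁴ m⁻¹.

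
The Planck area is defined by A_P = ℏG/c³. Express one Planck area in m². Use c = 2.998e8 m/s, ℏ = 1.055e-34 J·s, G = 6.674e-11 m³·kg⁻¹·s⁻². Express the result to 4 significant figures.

A_P = ℏG/c³
  = 7.041e-45 / 2.695e25
  = 2.613e-70 m²

2.613e-70 m²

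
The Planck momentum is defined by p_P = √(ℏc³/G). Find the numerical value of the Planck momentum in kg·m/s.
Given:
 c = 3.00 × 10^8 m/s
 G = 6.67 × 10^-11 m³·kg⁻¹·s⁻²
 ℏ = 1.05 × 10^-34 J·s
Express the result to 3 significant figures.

p_P = √(ℏc³/G)
  = √(42.5)
  = 6.52 kg·m/s

6.52 kg·m/s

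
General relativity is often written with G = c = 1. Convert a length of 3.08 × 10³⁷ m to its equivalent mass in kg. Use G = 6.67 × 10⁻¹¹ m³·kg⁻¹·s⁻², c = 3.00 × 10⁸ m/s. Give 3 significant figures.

4.16 × 10⁶⁴ kg

Length → mass via c²/G.
3.08 × 10³⁷ m × (c²/G) = 4.16 × 10⁶⁴ kg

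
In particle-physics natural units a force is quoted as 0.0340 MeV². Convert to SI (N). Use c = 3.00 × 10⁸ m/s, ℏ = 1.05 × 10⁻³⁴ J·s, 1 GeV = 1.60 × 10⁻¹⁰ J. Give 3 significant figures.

0.0276 N

Force is [E]/[L] = [E]²/(ℏc); restore (ℏc)⁻¹.
1 GeV² → 1/(ℏc) × (1 GeV in J)² = 8.13 × 10⁵ N.
Convert the energy scale: 0.0340 MeV² = 3.40 × 10⁻⁸ GeV².
Result: 3.40 × 10⁻⁸ × 8.13 × 10⁵ = 0.0276 N.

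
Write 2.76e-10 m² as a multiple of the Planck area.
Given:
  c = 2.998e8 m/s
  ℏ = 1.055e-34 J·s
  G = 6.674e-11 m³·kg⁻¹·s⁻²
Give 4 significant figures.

Planck area: A_P = ℏG/c³ = 2.613e-70 m².
2.76e-10 / 2.613e-70 = 1.056e60

1.056e60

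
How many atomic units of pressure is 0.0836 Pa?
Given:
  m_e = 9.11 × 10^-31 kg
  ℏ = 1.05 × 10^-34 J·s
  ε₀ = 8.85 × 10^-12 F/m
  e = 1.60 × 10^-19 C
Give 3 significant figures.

2.77 × 10^-15

atomic unit of pressure: P_au = E_h/a₀³ = m_e⁴e¹⁰/((4πε₀)⁵ℏ⁸) = 3.01 × 10^13 Pa.
0.0836 / 3.01 × 10^13 = 2.77 × 10^-15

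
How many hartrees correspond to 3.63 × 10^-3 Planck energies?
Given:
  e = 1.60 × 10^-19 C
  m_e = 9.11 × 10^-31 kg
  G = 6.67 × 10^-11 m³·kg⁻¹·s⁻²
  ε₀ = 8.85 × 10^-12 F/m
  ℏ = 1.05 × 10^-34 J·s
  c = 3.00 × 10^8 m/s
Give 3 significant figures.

Planck energy: E_P = √(ℏc⁵/G) = 1.96 × 10^9 J
hartree: E_h = m_e e⁴/(4πε₀ℏ)² = 4.38 × 10^-18 J
3.63 × 10^-3 × 1.96 × 10^9 / 4.38 × 10^-18 = 1.62 × 10^24

1.62 × 10^24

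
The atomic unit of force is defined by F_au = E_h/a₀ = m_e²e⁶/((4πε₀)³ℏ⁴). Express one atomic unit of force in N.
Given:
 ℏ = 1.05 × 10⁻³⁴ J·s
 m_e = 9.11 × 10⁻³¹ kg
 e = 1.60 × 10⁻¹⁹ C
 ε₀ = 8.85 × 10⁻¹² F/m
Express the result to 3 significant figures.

F_au = E_h/a₀ = m_e²e⁶/((4πε₀)³ℏ⁴)
E_h = 4.38 × 10⁻¹⁸ J
a₀ = 5.26 × 10⁻¹¹ m
E_h/a₀ = 8.33 × 10⁻⁸ N

8.33 × 10⁻⁸ N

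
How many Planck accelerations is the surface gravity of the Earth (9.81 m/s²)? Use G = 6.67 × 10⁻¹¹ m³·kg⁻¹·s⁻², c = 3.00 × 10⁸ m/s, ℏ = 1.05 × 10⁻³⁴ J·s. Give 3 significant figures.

1.76 × 10⁻⁵¹

Planck acceleration: a_P = √(c⁷/(ℏG)) = 5.59 × 10⁵¹ m/s².
9.81 / 5.59 × 10⁵¹ = 1.76 × 10⁻⁵¹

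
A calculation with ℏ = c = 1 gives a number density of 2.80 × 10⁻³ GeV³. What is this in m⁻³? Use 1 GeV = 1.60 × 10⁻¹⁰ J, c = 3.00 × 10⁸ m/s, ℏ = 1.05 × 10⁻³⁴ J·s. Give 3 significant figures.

3.67 × 10⁴⁴ m⁻³

Number density is [L]⁻³ = [E]³/(ℏc)³.
1 GeV³ → 1/(ℏc)³ × (1 GeV in J)³ = 1.31 × 10⁴⁷ m⁻³.
Result: 2.80 × 10⁻³ × 1.31 × 10⁴⁷ = 3.67 × 10⁴⁴ m⁻³.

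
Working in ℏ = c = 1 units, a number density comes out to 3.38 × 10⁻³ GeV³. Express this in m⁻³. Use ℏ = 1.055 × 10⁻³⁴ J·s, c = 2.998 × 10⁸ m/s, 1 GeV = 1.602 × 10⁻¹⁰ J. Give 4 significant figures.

Number density is [L]⁻³ = [E]³/(ℏc)³.
1 GeV³ → 1/(ℏc)³ × (1 GeV in J)³ = 1.299 × 10⁴⁷ m⁻³.
Result: 3.38 × 10⁻³ × 1.299 × 10⁴⁷ = 4.392 × 10⁴⁴ m⁻³.

4.392 × 10⁴⁴ m⁻³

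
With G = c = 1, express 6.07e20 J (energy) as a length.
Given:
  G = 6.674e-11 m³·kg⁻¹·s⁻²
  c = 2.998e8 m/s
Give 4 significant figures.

5.015e-24 m

Energy → length via G/c⁴.
6.07e20 J × (G/c⁴) = 5.015e-24 m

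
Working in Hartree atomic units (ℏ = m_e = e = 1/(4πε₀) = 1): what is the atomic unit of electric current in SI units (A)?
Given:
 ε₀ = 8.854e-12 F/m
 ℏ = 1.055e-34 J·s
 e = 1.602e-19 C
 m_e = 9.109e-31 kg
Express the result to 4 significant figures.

From ℏ = m_e = e = 1/(4πε₀) = 1 the current scale is I_au = e E_h/ℏ = m_e e⁵/((4πε₀)²ℏ³).
E_h = 4.354e-18 J
e·E_h/ℏ = 6.612e-3 A

6.612e-3 A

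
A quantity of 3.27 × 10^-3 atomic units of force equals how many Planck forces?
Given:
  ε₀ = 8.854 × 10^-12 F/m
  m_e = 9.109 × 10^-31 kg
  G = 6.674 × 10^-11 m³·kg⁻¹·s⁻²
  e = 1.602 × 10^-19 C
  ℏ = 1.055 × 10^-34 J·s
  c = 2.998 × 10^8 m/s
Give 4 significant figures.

atomic unit of force: F_au = E_h/a₀ = m_e²e⁶/((4πε₀)³ℏ⁴) = 8.220 × 10^-8 N
Planck force: F_P = c⁴/G = 1.210 × 10^44 N
3.27 × 10^-3 × 8.220 × 10^-8 / 1.210 × 10^44 = 2.221 × 10^-54

2.221 × 10^-54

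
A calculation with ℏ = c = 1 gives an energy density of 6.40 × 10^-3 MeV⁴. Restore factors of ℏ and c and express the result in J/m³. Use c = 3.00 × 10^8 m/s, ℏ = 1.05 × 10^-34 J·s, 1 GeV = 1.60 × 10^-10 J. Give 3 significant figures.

1.34 × 10^23 J/m³

[E]/[L]³ = [E]⁴/(ℏc)³; restore (ℏc)⁻³.
1 GeV⁴ → 1/(ℏc)³ × (1 GeV in J)⁴ = 2.10 × 10^37 J/m³.
Convert the energy scale: 6.40 × 10^-3 MeV⁴ = 6.40 × 10^-15 GeV⁴.
Result: 6.40 × 10^-15 × 2.10 × 10^37 = 1.34 × 10^23 J/m³.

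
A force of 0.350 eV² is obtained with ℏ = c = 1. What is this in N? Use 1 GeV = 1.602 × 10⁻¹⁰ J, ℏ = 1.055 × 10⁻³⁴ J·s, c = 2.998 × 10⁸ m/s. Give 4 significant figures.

2.840 × 10⁻¹³ N

Force is [E]/[L] = [E]²/(ℏc); restore (ℏc)⁻¹.
1 GeV² → 1/(ℏc) × (1 GeV in J)² = 8.114 × 10⁵ N.
Convert the energy scale: 0.350 eV² = 3.50 × 10⁻¹⁹ GeV².
Result: 3.50 × 10⁻¹⁹ × 8.114 × 10⁵ = 2.840 × 10⁻¹³ N.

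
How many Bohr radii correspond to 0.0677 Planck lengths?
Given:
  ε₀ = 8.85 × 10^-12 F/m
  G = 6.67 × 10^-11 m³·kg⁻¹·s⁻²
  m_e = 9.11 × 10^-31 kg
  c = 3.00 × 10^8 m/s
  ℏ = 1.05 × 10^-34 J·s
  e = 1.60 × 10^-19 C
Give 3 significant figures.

Planck length: ℓ_P = √(ℏG/c³) = 1.61 × 10^-35 m
Bohr radius: a₀ = 4πε₀ℏ²/(m_e e²) = 5.26 × 10^-11 m
0.0677 × 1.61 × 10^-35 / 5.26 × 10^-11 = 2.07 × 10^-26

2.07 × 10^-26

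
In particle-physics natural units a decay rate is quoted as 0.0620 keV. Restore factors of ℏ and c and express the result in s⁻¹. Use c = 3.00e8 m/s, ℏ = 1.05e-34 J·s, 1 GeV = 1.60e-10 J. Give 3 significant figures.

A rate is [E]/ℏ; divide by ℏ.
1 GeV → 1/ℏ × (1 GeV in J) = 1.52e24 s⁻¹.
Convert the energy scale: 0.0620 keV = 6.20e-8 GeV.
Result: 6.20e-8 × 1.52e24 = 9.45e16 s⁻¹.

9.45e16 s⁻¹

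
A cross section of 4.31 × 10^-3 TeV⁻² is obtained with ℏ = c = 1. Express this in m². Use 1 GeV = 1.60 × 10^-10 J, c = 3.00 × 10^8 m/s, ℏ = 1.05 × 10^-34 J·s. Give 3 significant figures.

Area is [L]² = [E]⁻²·(ℏc)²; restore (ℏc)².
1 GeV⁻² → (ℏc)² × (1 GeV in J)⁻² = 3.88 × 10^-32 m².
Convert the energy scale: 4.31 × 10^-3 TeV⁻² = 4.31 × 10^-9 GeV⁻².
Result: 4.31 × 10^-9 × 3.88 × 10^-32 = 1.67 × 10^-40 m².

1.67 × 10^-40 m²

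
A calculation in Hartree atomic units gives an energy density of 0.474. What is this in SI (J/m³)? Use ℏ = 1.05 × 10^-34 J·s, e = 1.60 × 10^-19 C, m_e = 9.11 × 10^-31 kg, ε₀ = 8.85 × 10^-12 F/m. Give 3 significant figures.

One atomic unit of energy density: u_au = E_h/a₀³ = m_e⁴e¹⁰/((4πε₀)⁵ℏ⁸) = 3.01 × 10^13 J/m³.
0.474 × 3.01 × 10^13 J/m³ = 1.43 × 10^13 J/m³

1.43 × 10^13 J/m³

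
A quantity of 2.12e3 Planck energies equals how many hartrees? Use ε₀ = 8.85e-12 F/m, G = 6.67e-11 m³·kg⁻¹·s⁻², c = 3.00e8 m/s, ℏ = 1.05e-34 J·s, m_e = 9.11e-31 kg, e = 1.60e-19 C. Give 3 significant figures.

Planck energy: E_P = √(ℏc⁵/G) = 1.96e9 J
hartree: E_h = m_e e⁴/(4πε₀ℏ)² = 4.38e-18 J
2.12e3 × 1.96e9 / 4.38e-18 = 9.47e29

9.47e29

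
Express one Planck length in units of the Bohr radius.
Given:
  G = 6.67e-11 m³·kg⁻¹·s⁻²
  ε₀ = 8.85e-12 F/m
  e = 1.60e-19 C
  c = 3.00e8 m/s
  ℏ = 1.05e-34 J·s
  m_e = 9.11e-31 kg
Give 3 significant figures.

3.06e-25

Planck length: ℓ_P = √(ℏG/c³) = 1.61e-35 m
Bohr radius: a₀ = 4πε₀ℏ²/(m_e e²) = 5.26e-11 m
ratio = 1.61e-35 / 5.26e-11 = 3.06e-25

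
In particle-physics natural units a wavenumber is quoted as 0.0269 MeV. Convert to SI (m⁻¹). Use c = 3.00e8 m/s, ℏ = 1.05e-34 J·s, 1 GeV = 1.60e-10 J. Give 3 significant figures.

1.37e11 m⁻¹

Inverse length is [E]/(ℏc).
1 GeV → 1/(ℏc) × (1 GeV in J) = 5.08e15 m⁻¹.
Convert the energy scale: 0.0269 MeV = 2.69e-5 GeV.
Result: 2.69e-5 × 5.08e15 = 1.37e11 m⁻¹.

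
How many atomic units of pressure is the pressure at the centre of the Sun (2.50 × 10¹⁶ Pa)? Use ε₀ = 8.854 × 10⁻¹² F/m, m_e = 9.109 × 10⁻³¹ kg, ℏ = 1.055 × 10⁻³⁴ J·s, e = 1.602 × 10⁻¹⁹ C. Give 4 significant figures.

atomic unit of pressure: P_au = E_h/a₀³ = m_e⁴e¹⁰/((4πε₀)⁵ℏ⁸) = 2.929 × 10¹³ Pa.
2.50 × 10¹⁶ / 2.929 × 10¹³ = 853.5

853.5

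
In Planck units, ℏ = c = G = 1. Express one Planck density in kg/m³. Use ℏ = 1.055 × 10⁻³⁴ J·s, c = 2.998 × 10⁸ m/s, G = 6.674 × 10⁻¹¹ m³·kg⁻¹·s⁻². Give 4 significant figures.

From ℏ = c = G = 1 the density scale is ρ_P = c⁵/(ℏG²).
  = 2.422 × 10⁴² / 4.699 × 10⁻⁵⁵
  = 5.154 × 10⁹⁶ kg/m³

5.154 × 10⁹⁶ kg/m³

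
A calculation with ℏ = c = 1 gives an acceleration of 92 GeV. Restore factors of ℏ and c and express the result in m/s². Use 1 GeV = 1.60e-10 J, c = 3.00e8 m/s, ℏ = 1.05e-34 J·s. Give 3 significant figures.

4.21e34 m/s²

Acceleration is [L]/[T]² = c·[E]/ℏ.
1 GeV → c/ℏ × (1 GeV in J) = 4.57e32 m/s².
Result: 92 × 4.57e32 = 4.21e34 m/s².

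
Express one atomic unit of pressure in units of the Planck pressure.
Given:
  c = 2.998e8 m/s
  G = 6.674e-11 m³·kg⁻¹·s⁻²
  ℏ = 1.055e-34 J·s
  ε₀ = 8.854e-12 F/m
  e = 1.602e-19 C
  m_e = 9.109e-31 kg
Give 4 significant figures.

atomic unit of pressure: P_au = E_h/a₀³ = m_e⁴e¹⁰/((4πε₀)⁵ℏ⁸) = 2.929e13 Pa
Planck pressure: p_P = c⁷/(ℏG²) = 4.632e113 Pa
ratio = 2.929e13 / 4.632e113 = 6.323e-101

6.323e-101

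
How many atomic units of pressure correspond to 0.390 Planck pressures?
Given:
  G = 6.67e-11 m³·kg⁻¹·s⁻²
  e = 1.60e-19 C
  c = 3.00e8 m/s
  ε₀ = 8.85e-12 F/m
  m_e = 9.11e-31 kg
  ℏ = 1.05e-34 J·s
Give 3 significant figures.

Planck pressure: p_P = c⁷/(ℏG²) = 4.68e113 Pa
atomic unit of pressure: P_au = E_h/a₀³ = m_e⁴e¹⁰/((4πε₀)⁵ℏ⁸) = 3.01e13 Pa
0.390 × 4.68e113 / 3.01e13 = 6.06e99

6.06e99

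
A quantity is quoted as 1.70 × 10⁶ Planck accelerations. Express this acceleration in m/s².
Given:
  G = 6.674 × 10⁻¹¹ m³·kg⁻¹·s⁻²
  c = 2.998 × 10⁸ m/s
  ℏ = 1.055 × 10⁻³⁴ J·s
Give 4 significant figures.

One Planck acceleration: a_P = √(c⁷/(ℏG)) = 5.560 × 10⁵¹ m/s².
1.70 × 10⁶ × 5.560 × 10⁵¹ m/s² = 9.452 × 10⁵⁷ m/s²

9.452 × 10⁵⁷ m/s²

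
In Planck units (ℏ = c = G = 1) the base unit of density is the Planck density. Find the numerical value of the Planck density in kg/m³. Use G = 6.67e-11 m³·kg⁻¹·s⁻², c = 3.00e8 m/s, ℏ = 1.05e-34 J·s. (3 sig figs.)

5.20e96 kg/m³

ρ_P = c⁵/(ℏG²)
  = 2.43e42 / 4.67e-55
  = 5.20e96 kg/m³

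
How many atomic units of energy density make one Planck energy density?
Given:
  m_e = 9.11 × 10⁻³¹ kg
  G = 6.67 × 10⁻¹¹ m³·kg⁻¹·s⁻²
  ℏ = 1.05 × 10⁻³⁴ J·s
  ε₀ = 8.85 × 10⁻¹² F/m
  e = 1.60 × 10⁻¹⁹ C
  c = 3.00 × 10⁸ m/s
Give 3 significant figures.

Planck energy density: u_P = c⁷/(ℏG²) = 4.68 × 10¹¹³ J/m³
atomic unit of energy density: u_au = E_h/a₀³ = m_e⁴e¹⁰/((4πε₀)⁵ℏ⁸) = 3.01 × 10¹³ J/m³
ratio = 4.68 × 10¹¹³ / 3.01 × 10¹³ = 1.55 × 10¹⁰⁰

1.55 × 10¹⁰⁰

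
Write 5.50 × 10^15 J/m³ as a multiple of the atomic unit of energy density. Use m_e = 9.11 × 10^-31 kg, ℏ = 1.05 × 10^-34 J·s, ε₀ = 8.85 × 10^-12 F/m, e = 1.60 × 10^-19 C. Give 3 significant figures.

183

atomic unit of energy density: u_au = E_h/a₀³ = m_e⁴e¹⁰/((4πε₀)⁵ℏ⁸) = 3.01 × 10^13 J/m³.
5.50 × 10^15 / 3.01 × 10^13 = 183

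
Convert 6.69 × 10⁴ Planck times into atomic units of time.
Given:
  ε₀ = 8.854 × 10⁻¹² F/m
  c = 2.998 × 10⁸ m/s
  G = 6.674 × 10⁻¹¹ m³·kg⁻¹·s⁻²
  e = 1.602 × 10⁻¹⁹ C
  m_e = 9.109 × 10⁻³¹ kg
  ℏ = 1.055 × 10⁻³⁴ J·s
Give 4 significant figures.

1.489 × 10⁻²²

Planck time: t_P = √(ℏG/c⁵) = 5.392 × 10⁻⁴⁴ s
atomic unit of time: τ_au = (4πε₀)²ℏ³/(m_e e⁴) = 2.423 × 10⁻¹⁷ s
6.69 × 10⁴ × 5.392 × 10⁻⁴⁴ / 2.423 × 10⁻¹⁷ = 1.489 × 10⁻²²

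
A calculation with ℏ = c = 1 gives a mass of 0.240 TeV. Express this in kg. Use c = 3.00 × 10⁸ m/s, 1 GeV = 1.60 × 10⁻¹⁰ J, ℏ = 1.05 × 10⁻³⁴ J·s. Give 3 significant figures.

Mass is [E]/c²; divide by c².
1 GeV → 1/c² × (1 GeV in J) = 1.78 × 10⁻²⁷ kg.
Convert the energy scale: 0.240 TeV = 240 GeV.
Result: 240 × 1.78 × 10⁻²⁷ = 4.27 × 10⁻²⁵ kg.

4.27 × 10⁻²⁵ kg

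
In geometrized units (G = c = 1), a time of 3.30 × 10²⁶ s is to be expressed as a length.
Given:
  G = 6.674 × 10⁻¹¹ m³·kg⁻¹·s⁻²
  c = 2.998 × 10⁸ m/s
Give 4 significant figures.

Time → length via c.
3.30 × 10²⁶ s × (c) = 9.893 × 10³⁴ m

9.893 × 10³⁴ m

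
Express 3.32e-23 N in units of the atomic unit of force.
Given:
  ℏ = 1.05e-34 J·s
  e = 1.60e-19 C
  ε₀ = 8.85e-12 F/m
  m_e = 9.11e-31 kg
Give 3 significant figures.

atomic unit of force: F_au = E_h/a₀ = m_e²e⁶/((4πε₀)³ℏ⁴) = 8.33e-8 N.
3.32e-23 / 8.33e-8 = 3.99e-16

3.99e-16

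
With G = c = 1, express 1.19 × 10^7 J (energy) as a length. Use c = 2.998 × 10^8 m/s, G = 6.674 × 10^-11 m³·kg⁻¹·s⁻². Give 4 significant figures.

9.831 × 10^-38 m

Energy → length via G/c⁴.
1.19 × 10^7 J × (G/c⁴) = 9.831 × 10^-38 m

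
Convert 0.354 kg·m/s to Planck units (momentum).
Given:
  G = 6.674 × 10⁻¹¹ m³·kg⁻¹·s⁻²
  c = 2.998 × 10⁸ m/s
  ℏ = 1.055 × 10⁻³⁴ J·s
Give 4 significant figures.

0.05424

Planck momentum: p_P = √(ℏc³/G) = 6.527 kg·m/s.
0.354 / 6.527 = 0.05424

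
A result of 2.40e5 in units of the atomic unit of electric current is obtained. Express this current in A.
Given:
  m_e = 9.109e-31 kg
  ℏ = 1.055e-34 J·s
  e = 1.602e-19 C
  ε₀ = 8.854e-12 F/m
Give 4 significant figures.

One atomic unit of electric current: I_au = e E_h/ℏ = m_e e⁵/((4πε₀)²ℏ³) = 6.612e-3 A.
2.40e5 × 6.612e-3 A = 1.587e3 A

1.587e3 A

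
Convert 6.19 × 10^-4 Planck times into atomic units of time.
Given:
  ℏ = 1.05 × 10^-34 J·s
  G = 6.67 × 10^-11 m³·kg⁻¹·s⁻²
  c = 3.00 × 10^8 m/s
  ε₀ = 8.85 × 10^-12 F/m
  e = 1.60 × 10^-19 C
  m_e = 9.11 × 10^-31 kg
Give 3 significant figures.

1.39 × 10^-30

Planck time: t_P = √(ℏG/c⁵) = 5.37 × 10^-44 s
atomic unit of time: τ_au = (4πε₀)²ℏ³/(m_e e⁴) = 2.40 × 10^-17 s
6.19 × 10^-4 × 5.37 × 10^-44 / 2.40 × 10^-17 = 1.39 × 10^-30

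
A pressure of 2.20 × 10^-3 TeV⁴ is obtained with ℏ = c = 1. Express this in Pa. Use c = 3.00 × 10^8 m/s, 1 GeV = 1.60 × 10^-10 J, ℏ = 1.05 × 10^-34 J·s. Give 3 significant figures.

Pressure is [E]/[L]³ = [E]⁴/(ℏc)³.
1 GeV⁴ → 1/(ℏc)³ × (1 GeV in J)⁴ = 2.10 × 10^37 Pa.
Convert the energy scale: 2.20 × 10^-3 TeV⁴ = 2.20 × 10^9 GeV⁴.
Result: 2.20 × 10^9 × 2.10 × 10^37 = 4.61 × 10^46 Pa.

4.61 × 10^46 Pa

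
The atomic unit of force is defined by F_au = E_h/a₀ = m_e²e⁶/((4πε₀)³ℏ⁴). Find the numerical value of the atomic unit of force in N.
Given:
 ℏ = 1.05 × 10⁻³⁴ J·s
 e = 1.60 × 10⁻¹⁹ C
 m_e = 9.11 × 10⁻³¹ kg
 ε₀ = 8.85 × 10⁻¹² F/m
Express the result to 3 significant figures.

F_au = E_h/a₀ = m_e²e⁶/((4πε₀)³ℏ⁴)
E_h = 4.38 × 10⁻¹⁸ J
a₀ = 5.26 × 10⁻¹¹ m
E_h/a₀ = 8.33 × 10⁻⁸ N

8.33 × 10⁻⁸ N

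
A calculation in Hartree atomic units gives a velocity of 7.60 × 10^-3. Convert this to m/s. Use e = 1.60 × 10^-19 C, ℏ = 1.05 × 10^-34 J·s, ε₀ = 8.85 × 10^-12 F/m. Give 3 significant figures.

One atomic unit of velocity: v_au = e²/(4πε₀ℏ) = 2.19 × 10^6 m/s.
7.60 × 10^-3 × 2.19 × 10^6 m/s = 1.67 × 10^4 m/s

1.67 × 10^4 m/s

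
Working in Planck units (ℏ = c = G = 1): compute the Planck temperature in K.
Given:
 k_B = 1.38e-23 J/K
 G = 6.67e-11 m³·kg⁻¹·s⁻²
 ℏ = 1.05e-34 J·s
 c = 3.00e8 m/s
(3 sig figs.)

1.42e32 K

The unique combination of the constants set to 1 with dimensions of temperature is T_P = √(ℏc⁵/G) / k_B.
  = √(3.83e18) × 7.25e22
  = 1.42e32 K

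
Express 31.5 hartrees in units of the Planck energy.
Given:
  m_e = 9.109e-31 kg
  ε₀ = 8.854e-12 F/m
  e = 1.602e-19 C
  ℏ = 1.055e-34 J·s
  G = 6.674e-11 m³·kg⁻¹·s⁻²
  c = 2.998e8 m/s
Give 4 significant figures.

hartree: E_h = m_e e⁴/(4πε₀ℏ)² = 4.354e-18 J
Planck energy: E_P = √(ℏc⁵/G) = 1.957e9 J
31.5 × 4.354e-18 / 1.957e9 = 7.010e-26

7.010e-26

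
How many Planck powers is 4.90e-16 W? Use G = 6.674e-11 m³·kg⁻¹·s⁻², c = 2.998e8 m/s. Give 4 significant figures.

Planck power: P_P = c⁵/G = 3.629e52 W.
4.90e-16 / 3.629e52 = 1.350e-68

1.350e-68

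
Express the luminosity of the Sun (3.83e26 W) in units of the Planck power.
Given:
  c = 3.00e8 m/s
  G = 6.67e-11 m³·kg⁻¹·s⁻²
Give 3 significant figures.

1.05e-26

Planck power: P_P = c⁵/G = 3.64e52 W.
3.83e26 / 3.64e52 = 1.05e-26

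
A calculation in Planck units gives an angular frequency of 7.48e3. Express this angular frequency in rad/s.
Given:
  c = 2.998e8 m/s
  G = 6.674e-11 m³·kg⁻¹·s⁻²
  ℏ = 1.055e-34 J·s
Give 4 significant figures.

One Planck angular frequency: ω_P = √(c⁵/(ℏG)) = 1.855e43 rad/s.
7.48e3 × 1.855e43 rad/s = 1.387e47 rad/s

1.387e47 rad/s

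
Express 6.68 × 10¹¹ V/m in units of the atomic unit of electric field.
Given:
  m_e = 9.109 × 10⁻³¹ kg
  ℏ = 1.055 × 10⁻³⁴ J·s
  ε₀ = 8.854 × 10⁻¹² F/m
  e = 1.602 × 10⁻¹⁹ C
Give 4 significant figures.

atomic unit of electric field: E_au = E_h/(e a₀) = m_e²e⁵/((4πε₀)³ℏ⁴) = 5.131 × 10¹¹ V/m.
6.68 × 10¹¹ / 5.131 × 10¹¹ = 1.302

1.302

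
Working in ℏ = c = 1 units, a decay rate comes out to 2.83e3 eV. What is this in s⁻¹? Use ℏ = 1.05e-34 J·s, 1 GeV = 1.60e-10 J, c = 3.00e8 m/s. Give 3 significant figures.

A rate is [E]/ℏ; divide by ℏ.
1 GeV → 1/ℏ × (1 GeV in J) = 1.52e24 s⁻¹.
Convert the energy scale: 2.83e3 eV = 2.83e-6 GeV.
Result: 2.83e-6 × 1.52e24 = 4.31e18 s⁻¹.

4.31e18 s⁻¹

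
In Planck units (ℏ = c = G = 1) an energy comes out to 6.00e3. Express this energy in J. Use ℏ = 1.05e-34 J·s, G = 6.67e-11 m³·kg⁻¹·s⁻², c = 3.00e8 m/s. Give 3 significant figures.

1.17e13 J

One Planck energy: E_P = √(ℏc⁵/G) = 1.96e9 J.
6.00e3 × 1.96e9 J = 1.17e13 J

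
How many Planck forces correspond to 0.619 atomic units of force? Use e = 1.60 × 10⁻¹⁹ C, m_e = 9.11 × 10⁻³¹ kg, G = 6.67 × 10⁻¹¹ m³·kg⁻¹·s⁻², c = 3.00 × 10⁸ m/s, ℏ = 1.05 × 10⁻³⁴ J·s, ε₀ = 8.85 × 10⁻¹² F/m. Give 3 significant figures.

atomic unit of force: F_au = E_h/a₀ = m_e²e⁶/((4πε₀)³ℏ⁴) = 8.33 × 10⁻⁸ N
Planck force: F_P = c⁴/G = 1.21 × 10⁴⁴ N
0.619 × 8.33 × 10⁻⁸ / 1.21 × 10⁴⁴ = 4.24 × 10⁻⁵²

4.24 × 10⁻⁵²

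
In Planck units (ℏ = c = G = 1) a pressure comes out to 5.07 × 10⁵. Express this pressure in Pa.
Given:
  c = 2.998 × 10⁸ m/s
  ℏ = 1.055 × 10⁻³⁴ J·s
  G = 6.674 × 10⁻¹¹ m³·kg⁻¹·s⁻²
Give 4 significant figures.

2.349 × 10¹¹⁹ Pa

One Planck pressure: p_P = c⁷/(ℏG²) = 4.632 × 10¹¹³ Pa.
5.07 × 10⁵ × 4.632 × 10¹¹³ Pa = 2.349 × 10¹¹⁹ Pa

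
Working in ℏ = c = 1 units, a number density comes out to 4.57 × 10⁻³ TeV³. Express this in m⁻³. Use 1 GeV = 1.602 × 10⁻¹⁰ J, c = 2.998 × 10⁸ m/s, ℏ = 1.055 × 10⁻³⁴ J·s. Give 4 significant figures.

Number density is [L]⁻³ = [E]³/(ℏc)³.
1 GeV³ → 1/(ℏc)³ × (1 GeV in J)³ = 1.299 × 10⁴⁷ m⁻³.
Convert the energy scale: 4.57 × 10⁻³ TeV³ = 4.57 × 10⁶ GeV³.
Result: 4.57 × 10⁶ × 1.299 × 10⁴⁷ = 5.938 × 10⁵³ m⁻³.

5.938 × 10⁵³ m⁻³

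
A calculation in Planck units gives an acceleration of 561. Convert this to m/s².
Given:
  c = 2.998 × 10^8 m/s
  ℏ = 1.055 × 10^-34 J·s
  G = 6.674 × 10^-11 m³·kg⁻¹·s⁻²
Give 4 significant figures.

One Planck acceleration: a_P = √(c⁷/(ℏG)) = 5.560 × 10^51 m/s².
561 × 5.560 × 10^51 m/s² = 3.119 × 10^54 m/s²

3.119 × 10^54 m/s²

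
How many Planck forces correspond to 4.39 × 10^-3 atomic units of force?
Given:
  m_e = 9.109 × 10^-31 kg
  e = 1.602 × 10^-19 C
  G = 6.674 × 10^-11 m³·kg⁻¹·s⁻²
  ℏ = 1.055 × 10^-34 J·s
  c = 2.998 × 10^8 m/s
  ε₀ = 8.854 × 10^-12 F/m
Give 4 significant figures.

2.981 × 10^-54

atomic unit of force: F_au = E_h/a₀ = m_e²e⁶/((4πε₀)³ℏ⁴) = 8.220 × 10^-8 N
Planck force: F_P = c⁴/G = 1.210 × 10^44 N
4.39 × 10^-3 × 8.220 × 10^-8 / 1.210 × 10^44 = 2.981 × 10^-54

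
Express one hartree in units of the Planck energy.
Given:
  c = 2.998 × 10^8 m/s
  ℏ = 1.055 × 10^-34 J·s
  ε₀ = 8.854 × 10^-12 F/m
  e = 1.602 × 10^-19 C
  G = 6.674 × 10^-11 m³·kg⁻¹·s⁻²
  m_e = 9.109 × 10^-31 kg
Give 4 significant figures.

hartree: E_h = m_e e⁴/(4πε₀ℏ)² = 4.354 × 10^-18 J
Planck energy: E_P = √(ℏc⁵/G) = 1.957 × 10^9 J
ratio = 4.354 × 10^-18 / 1.957 × 10^9 = 2.225 × 10^-27

2.225 × 10^-27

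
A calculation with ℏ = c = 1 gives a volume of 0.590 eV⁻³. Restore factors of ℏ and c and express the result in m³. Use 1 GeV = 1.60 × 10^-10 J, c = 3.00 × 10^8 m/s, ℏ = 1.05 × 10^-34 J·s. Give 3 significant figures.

4.50 × 10^-21 m³

Volume is [L]³ = [E]⁻³·(ℏc)³.
1 GeV⁻³ → (ℏc)³ × (1 GeV in J)⁻³ = 7.63 × 10^-48 m³.
Convert the energy scale: 0.590 eV⁻³ = 5.90 × 10^26 GeV⁻³.
Result: 5.90 × 10^26 × 7.63 × 10^-48 = 4.50 × 10^-21 m³.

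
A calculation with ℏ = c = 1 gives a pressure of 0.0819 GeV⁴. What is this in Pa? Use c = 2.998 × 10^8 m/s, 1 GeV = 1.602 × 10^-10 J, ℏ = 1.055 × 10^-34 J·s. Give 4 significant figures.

1.705 × 10^36 Pa

Pressure is [E]/[L]³ = [E]⁴/(ℏc)³.
1 GeV⁴ → 1/(ℏc)³ × (1 GeV in J)⁴ = 2.082 × 10^37 Pa.
Result: 0.0819 × 2.082 × 10^37 = 1.705 × 10^36 Pa.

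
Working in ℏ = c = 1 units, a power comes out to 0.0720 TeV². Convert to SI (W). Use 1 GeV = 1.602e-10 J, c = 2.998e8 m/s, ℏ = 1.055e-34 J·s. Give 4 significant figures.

1.751e19 W

Power is [E]/[T] = [E]²/ℏ.
1 GeV² → 1/ℏ × (1 GeV in J)² = 2.433e14 W.
Convert the energy scale: 0.0720 TeV² = 7.20e4 GeV².
Result: 7.20e4 × 2.433e14 = 1.751e19 W.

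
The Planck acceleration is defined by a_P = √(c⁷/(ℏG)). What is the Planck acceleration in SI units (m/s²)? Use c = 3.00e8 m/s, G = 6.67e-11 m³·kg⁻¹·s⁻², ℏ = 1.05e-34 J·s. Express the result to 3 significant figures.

a_P = √(c⁷/(ℏG))
  = √(3.12e103)
  = 5.59e51 m/s²

5.59e51 m/s²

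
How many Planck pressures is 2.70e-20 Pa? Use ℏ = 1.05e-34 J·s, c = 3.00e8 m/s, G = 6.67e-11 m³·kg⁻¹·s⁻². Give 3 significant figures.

5.77e-134

Planck pressure: p_P = c⁷/(ℏG²) = 4.68e113 Pa.
2.70e-20 / 4.68e113 = 5.77e-134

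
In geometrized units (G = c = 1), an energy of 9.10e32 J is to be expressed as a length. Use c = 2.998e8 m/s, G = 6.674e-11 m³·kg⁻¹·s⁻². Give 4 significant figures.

7.518e-12 m

Energy → length via G/c⁴.
9.10e32 J × (G/c⁴) = 7.518e-12 m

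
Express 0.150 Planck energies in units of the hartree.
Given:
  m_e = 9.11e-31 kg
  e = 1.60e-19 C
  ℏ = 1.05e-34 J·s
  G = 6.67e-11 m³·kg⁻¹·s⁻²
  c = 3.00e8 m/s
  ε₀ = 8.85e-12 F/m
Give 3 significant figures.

Planck energy: E_P = √(ℏc⁵/G) = 1.96e9 J
hartree: E_h = m_e e⁴/(4πε₀ℏ)² = 4.38e-18 J
0.150 × 1.96e9 / 4.38e-18 = 6.70e25

6.70e25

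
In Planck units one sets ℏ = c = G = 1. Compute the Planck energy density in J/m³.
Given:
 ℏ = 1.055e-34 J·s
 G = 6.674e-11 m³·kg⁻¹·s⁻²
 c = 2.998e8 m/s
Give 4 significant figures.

4.632e113 J/m³

u_P = c⁷/(ℏG²)
  = 2.177e59 / 4.699e-55
  = 4.632e113 J/m³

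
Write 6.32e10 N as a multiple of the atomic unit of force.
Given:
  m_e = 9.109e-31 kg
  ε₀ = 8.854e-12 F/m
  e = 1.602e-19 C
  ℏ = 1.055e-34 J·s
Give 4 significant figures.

atomic unit of force: F_au = E_h/a₀ = m_e²e⁶/((4πε₀)³ℏ⁴) = 8.220e-8 N.
6.32e10 / 8.220e-8 = 7.689e17

7.689e17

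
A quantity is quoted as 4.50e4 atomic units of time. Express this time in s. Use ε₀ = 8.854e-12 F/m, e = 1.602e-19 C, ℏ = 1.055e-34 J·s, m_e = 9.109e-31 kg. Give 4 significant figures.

One atomic unit of time: τ_au = (4πε₀)²ℏ³/(m_e e⁴) = 2.423e-17 s.
4.50e4 × 2.423e-17 s = 1.090e-12 s

1.090e-12 s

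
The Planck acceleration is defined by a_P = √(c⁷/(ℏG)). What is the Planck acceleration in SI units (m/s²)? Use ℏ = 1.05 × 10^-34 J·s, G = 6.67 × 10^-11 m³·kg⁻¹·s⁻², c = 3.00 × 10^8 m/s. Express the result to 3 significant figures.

a_P = √(c⁷/(ℏG))
  = √(3.12 × 10^103)
  = 5.59 × 10^51 m/s²

5.59 × 10^51 m/s²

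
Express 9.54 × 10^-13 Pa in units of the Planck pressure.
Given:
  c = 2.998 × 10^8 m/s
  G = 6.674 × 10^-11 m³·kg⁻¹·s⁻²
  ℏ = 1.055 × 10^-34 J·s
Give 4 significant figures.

2.059 × 10^-126

Planck pressure: p_P = c⁷/(ℏG²) = 4.632 × 10^113 Pa.
9.54 × 10^-13 / 4.632 × 10^113 = 2.059 × 10^-126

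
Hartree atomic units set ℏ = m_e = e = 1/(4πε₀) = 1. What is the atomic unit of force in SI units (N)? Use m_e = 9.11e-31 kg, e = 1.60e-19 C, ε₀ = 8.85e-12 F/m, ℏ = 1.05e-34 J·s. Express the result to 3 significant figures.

8.33e-8 N

Dimensional analysis gives F_au = E_h/a₀ = m_e²e⁶/((4πε₀)³ℏ⁴).
E_h = 4.38e-18 J
a₀ = 5.26e-11 m
E_h/a₀ = 8.33e-8 N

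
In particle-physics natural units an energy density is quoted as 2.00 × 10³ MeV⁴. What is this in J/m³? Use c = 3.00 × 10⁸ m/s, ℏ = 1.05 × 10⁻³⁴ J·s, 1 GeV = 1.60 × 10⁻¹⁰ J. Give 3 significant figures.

[E]/[L]³ = [E]⁴/(ℏc)³; restore (ℏc)⁻³.
1 GeV⁴ → 1/(ℏc)³ × (1 GeV in J)⁴ = 2.10 × 10³⁷ J/m³.
Convert the energy scale: 2.00 × 10³ MeV⁴ = 2.00 × 10⁻⁹ GeV⁴.
Result: 2.00 × 10⁻⁹ × 2.10 × 10³⁷ = 4.19 × 10²⁸ J/m³.

4.19 × 10²⁸ J/m³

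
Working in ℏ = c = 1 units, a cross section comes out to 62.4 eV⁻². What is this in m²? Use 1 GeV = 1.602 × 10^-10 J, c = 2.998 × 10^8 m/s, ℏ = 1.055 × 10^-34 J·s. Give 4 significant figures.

2.432 × 10^-12 m²

Area is [L]² = [E]⁻²·(ℏc)²; restore (ℏc)².
1 GeV⁻² → (ℏc)² × (1 GeV in J)⁻² = 3.898 × 10^-32 m².
Convert the energy scale: 62.4 eV⁻² = 6.24 × 10^19 GeV⁻².
Result: 6.24 × 10^19 × 3.898 × 10^-32 = 2.432 × 10^-12 m².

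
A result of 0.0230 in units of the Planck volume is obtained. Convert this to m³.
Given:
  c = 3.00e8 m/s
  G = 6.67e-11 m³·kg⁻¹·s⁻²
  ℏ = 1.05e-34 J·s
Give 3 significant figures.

9.61e-107 m³

One Planck volume: V_P = (ℏG/c³)^(3/2) = 4.18e-105 m³.
0.0230 × 4.18e-105 m³ = 9.61e-107 m³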